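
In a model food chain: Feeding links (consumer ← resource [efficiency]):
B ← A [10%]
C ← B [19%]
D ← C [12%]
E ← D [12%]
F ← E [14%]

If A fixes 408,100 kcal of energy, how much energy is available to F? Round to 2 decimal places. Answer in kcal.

B: 408100 × 0.1 = 40810 kcal
C: 40810 × 0.19 = 7753.9 kcal
D: 7753.9 × 0.12 = 930.468 kcal
E: 930.468 × 0.12 = 111.65616 kcal
F: 111.65616 × 0.14 = 15.6318624 kcal

15.63 kcal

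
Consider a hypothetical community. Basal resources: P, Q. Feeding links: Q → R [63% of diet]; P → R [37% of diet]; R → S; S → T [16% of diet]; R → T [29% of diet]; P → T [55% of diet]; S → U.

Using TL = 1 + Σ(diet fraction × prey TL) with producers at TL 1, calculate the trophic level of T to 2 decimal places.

2.61

R: 1 + (0.63×1 + 0.37×1) = 2
S: 1 + 2 = 3
T: 1 + (0.16×3 + 0.29×2 + 0.55×1) = 2.61
U: 1 + 3 = 4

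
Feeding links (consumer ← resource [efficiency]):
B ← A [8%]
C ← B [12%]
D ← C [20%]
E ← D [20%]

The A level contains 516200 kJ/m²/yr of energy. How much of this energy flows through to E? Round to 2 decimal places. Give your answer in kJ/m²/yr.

B: 516200 × 0.08 = 41296 kJ/m²/yr
C: 41296 × 0.12 = 4955.52 kJ/m²/yr
D: 4955.52 × 0.2 = 991.104 kJ/m²/yr
E: 991.104 × 0.2 = 198.2208 kJ/m²/yr

198.22 kJ/m²/yr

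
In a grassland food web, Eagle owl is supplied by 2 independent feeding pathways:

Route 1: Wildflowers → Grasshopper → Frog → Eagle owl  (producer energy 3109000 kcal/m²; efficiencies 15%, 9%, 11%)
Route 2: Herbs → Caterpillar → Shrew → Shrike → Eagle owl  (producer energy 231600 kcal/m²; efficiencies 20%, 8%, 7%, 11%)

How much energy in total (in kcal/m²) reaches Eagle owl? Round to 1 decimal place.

4645.4 kcal/m²

Route 1: 3109000 × 0.15 × 0.09 × 0.11 = 4616.865 kcal/m²
Route 2: 231600 × 0.2 × 0.08 × 0.07 × 0.11 = 28.53312 kcal/m²
Total at Eagle owl: 4616.865 + 28.53312 = 4645.39812 kcal/m²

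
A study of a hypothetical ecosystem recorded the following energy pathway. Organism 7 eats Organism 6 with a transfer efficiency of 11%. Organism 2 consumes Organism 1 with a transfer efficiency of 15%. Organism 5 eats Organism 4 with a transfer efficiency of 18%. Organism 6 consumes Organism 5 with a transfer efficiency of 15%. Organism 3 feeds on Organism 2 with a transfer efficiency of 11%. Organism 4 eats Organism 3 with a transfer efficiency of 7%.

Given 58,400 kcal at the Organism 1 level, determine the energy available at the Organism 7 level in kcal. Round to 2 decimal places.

Organism 2: 58400 × 0.15 = 8760 kcal
Organism 3: 8760 × 0.11 = 963.6 kcal
Organism 4: 963.6 × 0.07 = 67.452 kcal
Organism 5: 67.452 × 0.18 = 12.14136 kcal
Organism 6: 12.14136 × 0.15 = 1.821204 kcal
Organism 7: 1.821204 × 0.11 = 0.20033244 kcal

0.20 kcal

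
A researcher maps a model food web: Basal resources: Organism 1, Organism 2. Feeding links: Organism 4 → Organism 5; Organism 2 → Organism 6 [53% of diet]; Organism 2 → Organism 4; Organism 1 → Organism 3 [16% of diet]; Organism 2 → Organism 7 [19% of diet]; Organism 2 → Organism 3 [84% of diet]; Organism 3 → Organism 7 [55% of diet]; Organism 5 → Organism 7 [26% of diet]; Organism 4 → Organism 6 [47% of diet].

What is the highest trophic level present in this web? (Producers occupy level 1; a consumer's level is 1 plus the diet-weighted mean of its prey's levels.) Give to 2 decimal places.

3.07

Organism 3: 1 + (0.84×1 + 0.16×1) = 2
Organism 4: 1 + 1 = 2
Organism 5: 1 + 2 = 3
Organism 6: 1 + (0.53×1 + 0.47×2) = 2.47
Organism 7: 1 + (0.26×3 + 0.55×2 + 0.19×1) = 3.07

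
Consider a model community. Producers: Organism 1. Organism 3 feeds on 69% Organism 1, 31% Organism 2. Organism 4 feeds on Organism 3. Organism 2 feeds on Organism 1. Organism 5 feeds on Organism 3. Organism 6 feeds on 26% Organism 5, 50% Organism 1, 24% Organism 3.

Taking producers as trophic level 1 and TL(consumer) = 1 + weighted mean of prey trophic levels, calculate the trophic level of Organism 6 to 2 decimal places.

Organism 2: 1 + 1 = 2
Organism 3: 1 + (0.69×1 + 0.31×2) = 2.31
Organism 4: 1 + 2.31 = 3.31
Organism 5: 1 + 2.31 = 3.31
Organism 6: 1 + (0.26×3.31 + 0.5×1 + 0.24×2.31) = 2.915

2.92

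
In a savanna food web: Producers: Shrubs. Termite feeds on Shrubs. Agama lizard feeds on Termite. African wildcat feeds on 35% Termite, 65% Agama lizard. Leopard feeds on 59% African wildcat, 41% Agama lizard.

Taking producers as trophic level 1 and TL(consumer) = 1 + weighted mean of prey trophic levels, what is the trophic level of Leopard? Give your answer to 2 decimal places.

Termite: 1 + 1 = 2
Agama lizard: 1 + 2 = 3
African wildcat: 1 + (0.35×2 + 0.65×3) = 3.65
Leopard: 1 + (0.59×3.65 + 0.41×3) = 4.3835

4.38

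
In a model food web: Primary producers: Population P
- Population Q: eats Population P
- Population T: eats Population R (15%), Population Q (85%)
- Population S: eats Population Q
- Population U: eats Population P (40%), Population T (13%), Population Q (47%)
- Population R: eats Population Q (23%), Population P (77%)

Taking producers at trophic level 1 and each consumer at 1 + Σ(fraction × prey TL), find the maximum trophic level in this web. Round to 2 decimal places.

Population Q: 1 + 1 = 2
Population R: 1 + (0.23×2 + 0.77×1) = 2.23
Population S: 1 + 2 = 3
Population T: 1 + (0.15×2.23 + 0.85×2) = 3.0345
Population U: 1 + (0.4×1 + 0.13×3.0345 + 0.47×2) = 2.734485

3.03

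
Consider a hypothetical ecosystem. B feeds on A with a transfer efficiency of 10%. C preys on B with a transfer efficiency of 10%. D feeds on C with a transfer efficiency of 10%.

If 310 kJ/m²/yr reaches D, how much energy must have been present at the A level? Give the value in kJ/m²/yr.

310000 kJ/m²/yr

Cumulative transfer efficiency: 0.1 × 0.1 × 0.1 = 0.001
A energy = 310 / 0.001 = 310000 kJ/m²/yr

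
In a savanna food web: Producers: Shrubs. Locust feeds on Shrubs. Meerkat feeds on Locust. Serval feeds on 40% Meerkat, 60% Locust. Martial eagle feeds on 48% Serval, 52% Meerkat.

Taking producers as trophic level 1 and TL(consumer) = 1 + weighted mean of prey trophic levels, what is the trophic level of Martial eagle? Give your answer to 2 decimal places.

Locust: 1 + 1 = 2
Meerkat: 1 + 2 = 3
Serval: 1 + (0.4×3 + 0.6×2) = 3.4
Martial eagle: 1 + (0.48×3.4 + 0.52×3) = 4.192

4.19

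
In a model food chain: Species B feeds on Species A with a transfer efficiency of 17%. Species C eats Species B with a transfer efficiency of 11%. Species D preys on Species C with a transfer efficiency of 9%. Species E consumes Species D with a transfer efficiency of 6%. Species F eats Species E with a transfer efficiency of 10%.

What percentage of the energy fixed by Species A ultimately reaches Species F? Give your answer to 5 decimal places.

Product of link efficiencies: 0.17 × 0.11 × 0.09 × 0.06 × 0.1 = 0.000010098
As a percentage: 0.000010098 × 100 = 0.00101%

0.00101%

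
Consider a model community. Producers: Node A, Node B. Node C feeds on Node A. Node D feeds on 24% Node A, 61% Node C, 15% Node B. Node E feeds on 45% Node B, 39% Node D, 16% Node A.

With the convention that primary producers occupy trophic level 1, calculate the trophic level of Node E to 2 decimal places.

Node C: 1 + 1 = 2
Node D: 1 + (0.24×1 + 0.61×2 + 0.15×1) = 2.61
Node E: 1 + (0.45×1 + 0.39×2.61 + 0.16×1) = 2.6279

2.63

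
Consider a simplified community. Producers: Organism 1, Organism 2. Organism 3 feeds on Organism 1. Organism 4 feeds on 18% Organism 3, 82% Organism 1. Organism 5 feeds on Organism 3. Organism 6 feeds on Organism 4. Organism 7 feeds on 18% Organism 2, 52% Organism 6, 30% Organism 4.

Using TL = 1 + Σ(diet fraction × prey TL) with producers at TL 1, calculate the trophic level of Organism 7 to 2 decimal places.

Organism 3: 1 + 1 = 2
Organism 4: 1 + (0.18×2 + 0.82×1) = 2.18
Organism 5: 1 + 2 = 3
Organism 6: 1 + 2.18 = 3.18
Organism 7: 1 + (0.18×1 + 0.52×3.18 + 0.3×2.18) = 3.4876

3.49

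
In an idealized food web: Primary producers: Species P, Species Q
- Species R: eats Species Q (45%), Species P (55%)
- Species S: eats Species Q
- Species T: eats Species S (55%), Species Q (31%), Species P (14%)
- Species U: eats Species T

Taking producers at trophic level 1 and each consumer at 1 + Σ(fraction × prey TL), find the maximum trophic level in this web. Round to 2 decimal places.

3.55

Species R: 1 + (0.45×1 + 0.55×1) = 2
Species S: 1 + 1 = 2
Species T: 1 + (0.55×2 + 0.31×1 + 0.14×1) = 2.55
Species U: 1 + 2.55 = 3.55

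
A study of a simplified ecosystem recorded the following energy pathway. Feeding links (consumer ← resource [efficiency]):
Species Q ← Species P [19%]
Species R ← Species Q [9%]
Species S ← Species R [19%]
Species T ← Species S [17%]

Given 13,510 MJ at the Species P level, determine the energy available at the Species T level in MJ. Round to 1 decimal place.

7.5 MJ

Species Q: 13510 × 0.19 = 2566.9 MJ
Species R: 2566.9 × 0.09 = 231.021 MJ
Species S: 231.021 × 0.19 = 43.89399 MJ
Species T: 43.89399 × 0.17 = 7.4619783 MJ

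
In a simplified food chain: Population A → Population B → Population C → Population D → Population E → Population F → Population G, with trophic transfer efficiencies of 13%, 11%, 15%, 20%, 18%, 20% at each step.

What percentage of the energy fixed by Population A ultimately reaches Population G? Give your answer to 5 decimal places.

Product of link efficiencies: 0.13 × 0.11 × 0.15 × 0.2 × 0.18 × 0.2 = 0.000015444
As a percentage: 0.000015444 × 100 = 0.00154%

0.00154%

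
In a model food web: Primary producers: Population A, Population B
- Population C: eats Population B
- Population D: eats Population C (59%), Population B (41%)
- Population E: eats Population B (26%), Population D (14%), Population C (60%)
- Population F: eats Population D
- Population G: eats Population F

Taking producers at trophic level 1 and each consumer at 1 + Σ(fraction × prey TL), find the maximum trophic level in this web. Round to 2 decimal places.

Population C: 1 + 1 = 2
Population D: 1 + (0.59×2 + 0.41×1) = 2.59
Population E: 1 + (0.26×1 + 0.14×2.59 + 0.6×2) = 2.8226
Population F: 1 + 2.59 = 3.59
Population G: 1 + 3.59 = 4.59

4.59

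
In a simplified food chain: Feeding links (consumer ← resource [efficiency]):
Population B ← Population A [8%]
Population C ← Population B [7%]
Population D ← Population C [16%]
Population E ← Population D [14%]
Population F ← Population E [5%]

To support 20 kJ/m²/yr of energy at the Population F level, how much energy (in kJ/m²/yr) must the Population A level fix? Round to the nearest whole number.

3188776 kJ/m²/yr

Cumulative transfer efficiency: 0.08 × 0.07 × 0.16 × 0.14 × 0.05 = 0.000006272
Population A energy = 20 / 0.000006272 = 3188776 kJ/m²/yr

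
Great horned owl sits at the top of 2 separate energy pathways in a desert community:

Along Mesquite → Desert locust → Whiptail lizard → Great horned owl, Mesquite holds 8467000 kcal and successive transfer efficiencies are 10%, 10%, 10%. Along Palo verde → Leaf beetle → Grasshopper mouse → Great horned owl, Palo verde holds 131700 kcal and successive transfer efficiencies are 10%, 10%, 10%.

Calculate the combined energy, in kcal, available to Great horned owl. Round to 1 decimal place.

8598.7 kcal

Via Mesquite: 8467000 × 0.1 × 0.1 × 0.1 = 8467 kcal
Via Palo verde: 131700 × 0.1 × 0.1 × 0.1 = 131.7 kcal
Total at Great horned owl: 8467 + 131.7 = 8598.7 kcal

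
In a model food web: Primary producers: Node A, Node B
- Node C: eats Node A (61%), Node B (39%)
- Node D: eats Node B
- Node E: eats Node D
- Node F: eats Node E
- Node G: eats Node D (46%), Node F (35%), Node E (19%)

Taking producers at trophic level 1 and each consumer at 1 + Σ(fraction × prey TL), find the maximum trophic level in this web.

4

Node C: 1 + (0.61×1 + 0.39×1) = 2
Node D: 1 + 1 = 2
Node E: 1 + 2 = 3
Node F: 1 + 3 = 4
Node G: 1 + (0.46×2 + 0.35×4 + 0.19×3) = 3.89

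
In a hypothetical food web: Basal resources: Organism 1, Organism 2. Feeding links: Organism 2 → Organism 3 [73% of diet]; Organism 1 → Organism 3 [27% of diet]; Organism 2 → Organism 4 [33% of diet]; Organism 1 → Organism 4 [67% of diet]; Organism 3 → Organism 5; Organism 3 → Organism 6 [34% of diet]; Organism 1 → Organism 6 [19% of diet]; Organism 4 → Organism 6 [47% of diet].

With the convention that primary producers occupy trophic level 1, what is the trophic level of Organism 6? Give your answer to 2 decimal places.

2.81

Organism 3: 1 + (0.73×1 + 0.27×1) = 2
Organism 4: 1 + (0.33×1 + 0.67×1) = 2
Organism 5: 1 + 2 = 3
Organism 6: 1 + (0.34×2 + 0.19×1 + 0.47×2) = 2.81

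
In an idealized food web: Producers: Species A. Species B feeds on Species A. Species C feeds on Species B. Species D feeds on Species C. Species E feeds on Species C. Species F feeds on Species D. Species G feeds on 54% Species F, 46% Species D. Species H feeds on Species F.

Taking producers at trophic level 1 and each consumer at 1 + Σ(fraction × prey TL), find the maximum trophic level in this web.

Species B: 1 + 1 = 2
Species C: 1 + 2 = 3
Species D: 1 + 3 = 4
Species E: 1 + 3 = 4
Species F: 1 + 4 = 5
Species G: 1 + (0.54×5 + 0.46×4) = 5.54
Species H: 1 + 5 = 6

6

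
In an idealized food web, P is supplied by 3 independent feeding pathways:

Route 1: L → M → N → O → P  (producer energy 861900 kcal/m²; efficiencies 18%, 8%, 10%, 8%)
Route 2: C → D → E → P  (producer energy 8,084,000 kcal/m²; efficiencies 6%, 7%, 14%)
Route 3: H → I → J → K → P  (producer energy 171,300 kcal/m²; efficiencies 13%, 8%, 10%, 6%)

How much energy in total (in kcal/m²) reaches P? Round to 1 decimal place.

4863.4 kcal/m²

Route 1: 861900 × 0.18 × 0.08 × 0.1 × 0.08 = 99.29088 kcal/m²
Route 2: 8084000 × 0.06 × 0.07 × 0.14 = 4753.392 kcal/m²
Route 3: 171300 × 0.13 × 0.08 × 0.1 × 0.06 = 10.68912 kcal/m²
Total at P: 99.29088 + 4753.392 + 10.68912 = 4863.372 kcal/m²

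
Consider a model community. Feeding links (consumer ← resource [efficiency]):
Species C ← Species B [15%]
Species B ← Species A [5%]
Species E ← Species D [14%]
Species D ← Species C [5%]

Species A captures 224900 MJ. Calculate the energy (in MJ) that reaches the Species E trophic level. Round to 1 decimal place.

11.8 MJ

Species B: 224900 × 0.05 = 11245 MJ
Species C: 11245 × 0.15 = 1686.75 MJ
Species D: 1686.75 × 0.05 = 84.3375 MJ
Species E: 84.3375 × 0.14 = 11.80725 MJ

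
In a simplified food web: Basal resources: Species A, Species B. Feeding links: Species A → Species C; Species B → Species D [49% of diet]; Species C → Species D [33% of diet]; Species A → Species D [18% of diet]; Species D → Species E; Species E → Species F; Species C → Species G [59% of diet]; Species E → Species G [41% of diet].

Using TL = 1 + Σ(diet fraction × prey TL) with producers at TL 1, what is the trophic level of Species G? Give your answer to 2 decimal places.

3.55

Species C: 1 + 1 = 2
Species D: 1 + (0.49×1 + 0.33×2 + 0.18×1) = 2.33
Species E: 1 + 2.33 = 3.33
Species F: 1 + 3.33 = 4.33
Species G: 1 + (0.59×2 + 0.41×3.33) = 3.5453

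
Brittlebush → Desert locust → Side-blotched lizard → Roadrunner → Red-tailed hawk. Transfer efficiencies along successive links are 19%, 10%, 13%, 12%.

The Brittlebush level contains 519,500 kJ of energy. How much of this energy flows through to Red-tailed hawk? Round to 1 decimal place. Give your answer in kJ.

Desert locust: 519500 × 0.19 = 98705 kJ
Side-blotched lizard: 98705 × 0.1 = 9870.5 kJ
Roadrunner: 9870.5 × 0.13 = 1283.165 kJ
Red-tailed hawk: 1283.165 × 0.12 = 153.9798 kJ

154.0 kJ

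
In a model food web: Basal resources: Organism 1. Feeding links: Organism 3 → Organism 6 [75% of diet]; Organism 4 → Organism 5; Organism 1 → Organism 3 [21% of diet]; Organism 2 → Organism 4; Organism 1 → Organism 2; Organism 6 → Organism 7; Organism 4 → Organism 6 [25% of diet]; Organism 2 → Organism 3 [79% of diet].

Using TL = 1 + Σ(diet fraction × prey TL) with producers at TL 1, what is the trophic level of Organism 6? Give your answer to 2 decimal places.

3.84

Organism 2: 1 + 1 = 2
Organism 3: 1 + (0.21×1 + 0.79×2) = 2.79
Organism 4: 1 + 2 = 3
Organism 5: 1 + 3 = 4
Organism 6: 1 + (0.75×2.79 + 0.25×3) = 3.8425
Organism 7: 1 + 3.8425 = 4.8425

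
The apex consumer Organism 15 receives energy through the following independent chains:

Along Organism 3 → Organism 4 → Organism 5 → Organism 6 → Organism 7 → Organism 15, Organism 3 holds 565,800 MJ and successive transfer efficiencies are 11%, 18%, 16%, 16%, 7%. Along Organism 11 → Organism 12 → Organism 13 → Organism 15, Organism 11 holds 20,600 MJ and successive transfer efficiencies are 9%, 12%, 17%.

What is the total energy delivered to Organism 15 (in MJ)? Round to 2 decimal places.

57.90 MJ

Via Organism 3: 565800 × 0.11 × 0.18 × 0.16 × 0.16 × 0.07 = 20.07548928 MJ
Via Organism 11: 20600 × 0.09 × 0.12 × 0.17 = 37.8216 MJ
Total at Organism 15: 20.07548928 + 37.8216 = 57.89708928 MJ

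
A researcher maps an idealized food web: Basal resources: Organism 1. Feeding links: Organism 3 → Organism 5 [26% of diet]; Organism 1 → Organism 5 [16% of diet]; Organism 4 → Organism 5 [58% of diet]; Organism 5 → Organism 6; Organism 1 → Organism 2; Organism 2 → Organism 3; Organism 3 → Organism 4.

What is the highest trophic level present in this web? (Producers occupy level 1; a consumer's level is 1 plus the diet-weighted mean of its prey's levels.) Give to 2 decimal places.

Organism 2: 1 + 1 = 2
Organism 3: 1 + 2 = 3
Organism 4: 1 + 3 = 4
Organism 5: 1 + (0.58×4 + 0.16×1 + 0.26×3) = 4.26
Organism 6: 1 + 4.26 = 5.26

5.26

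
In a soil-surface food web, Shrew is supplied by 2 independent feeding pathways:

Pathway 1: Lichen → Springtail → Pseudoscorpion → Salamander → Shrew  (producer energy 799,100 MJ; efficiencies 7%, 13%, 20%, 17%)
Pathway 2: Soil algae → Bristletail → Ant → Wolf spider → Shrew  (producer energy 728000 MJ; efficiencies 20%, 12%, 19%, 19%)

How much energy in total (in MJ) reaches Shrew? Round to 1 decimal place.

878.0 MJ

Pathway 1: 799100 × 0.07 × 0.13 × 0.2 × 0.17 = 247.24154 MJ
Pathway 2: 728000 × 0.2 × 0.12 × 0.19 × 0.19 = 630.7392 MJ
Total at Shrew: 247.24154 + 630.7392 = 877.98074 MJ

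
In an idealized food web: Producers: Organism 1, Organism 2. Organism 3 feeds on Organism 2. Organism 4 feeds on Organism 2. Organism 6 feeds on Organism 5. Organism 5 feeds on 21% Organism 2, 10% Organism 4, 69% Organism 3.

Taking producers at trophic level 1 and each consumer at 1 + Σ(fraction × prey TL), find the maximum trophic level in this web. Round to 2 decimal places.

Organism 3: 1 + 1 = 2
Organism 4: 1 + 1 = 2
Organism 5: 1 + (0.21×1 + 0.1×2 + 0.69×2) = 2.79
Organism 6: 1 + 2.79 = 3.79

3.79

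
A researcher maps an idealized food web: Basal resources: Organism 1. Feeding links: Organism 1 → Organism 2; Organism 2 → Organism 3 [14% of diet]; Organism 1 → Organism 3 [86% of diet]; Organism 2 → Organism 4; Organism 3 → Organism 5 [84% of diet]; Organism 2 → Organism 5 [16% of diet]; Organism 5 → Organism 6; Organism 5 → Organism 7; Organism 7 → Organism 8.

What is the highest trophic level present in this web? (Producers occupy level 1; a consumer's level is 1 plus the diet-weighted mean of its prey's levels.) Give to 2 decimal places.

Organism 2: 1 + 1 = 2
Organism 3: 1 + (0.14×2 + 0.86×1) = 2.14
Organism 4: 1 + 2 = 3
Organism 5: 1 + (0.84×2.14 + 0.16×2) = 3.1176
Organism 6: 1 + 3.1176 = 4.1176
Organism 7: 1 + 3.1176 = 4.1176
Organism 8: 1 + 4.1176 = 5.1176

5.12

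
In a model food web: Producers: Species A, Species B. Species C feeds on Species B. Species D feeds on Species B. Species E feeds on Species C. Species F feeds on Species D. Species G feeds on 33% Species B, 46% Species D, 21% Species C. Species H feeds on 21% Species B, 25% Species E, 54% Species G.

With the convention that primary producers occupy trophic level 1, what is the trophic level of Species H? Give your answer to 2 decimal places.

Species C: 1 + 1 = 2
Species D: 1 + 1 = 2
Species E: 1 + 2 = 3
Species F: 1 + 2 = 3
Species G: 1 + (0.33×1 + 0.46×2 + 0.21×2) = 2.67
Species H: 1 + (0.21×1 + 0.25×3 + 0.54×2.67) = 3.4018

3.40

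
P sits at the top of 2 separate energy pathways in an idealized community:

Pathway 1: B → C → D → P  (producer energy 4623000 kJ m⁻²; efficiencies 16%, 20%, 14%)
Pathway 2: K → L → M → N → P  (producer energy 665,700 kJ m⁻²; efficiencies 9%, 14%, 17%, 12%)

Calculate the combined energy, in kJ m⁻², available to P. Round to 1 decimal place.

20882.2 kJ m⁻²

Pathway 1: 4623000 × 0.16 × 0.2 × 0.14 = 20711.04 kJ m⁻²
Pathway 2: 665700 × 0.09 × 0.14 × 0.17 × 0.12 = 171.111528 kJ m⁻²
Total at P: 20711.04 + 171.111528 = 20882.151528 kJ m⁻²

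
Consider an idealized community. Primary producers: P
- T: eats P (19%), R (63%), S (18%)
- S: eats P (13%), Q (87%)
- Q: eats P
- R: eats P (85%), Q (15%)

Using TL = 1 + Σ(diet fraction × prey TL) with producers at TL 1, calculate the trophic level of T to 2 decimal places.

3.06

Q: 1 + 1 = 2
R: 1 + (0.85×1 + 0.15×2) = 2.15
S: 1 + (0.13×1 + 0.87×2) = 2.87
T: 1 + (0.19×1 + 0.63×2.15 + 0.18×2.87) = 3.0611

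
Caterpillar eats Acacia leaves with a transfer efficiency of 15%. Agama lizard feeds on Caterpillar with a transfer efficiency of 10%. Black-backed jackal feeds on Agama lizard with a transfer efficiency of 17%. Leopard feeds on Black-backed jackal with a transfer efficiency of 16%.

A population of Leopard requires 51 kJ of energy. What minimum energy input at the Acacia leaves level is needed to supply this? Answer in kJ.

Cumulative transfer efficiency: 0.15 × 0.1 × 0.17 × 0.16 = 0.000408
Acacia leaves energy = 51 / 0.000408 = 125000 kJ

125000 kJ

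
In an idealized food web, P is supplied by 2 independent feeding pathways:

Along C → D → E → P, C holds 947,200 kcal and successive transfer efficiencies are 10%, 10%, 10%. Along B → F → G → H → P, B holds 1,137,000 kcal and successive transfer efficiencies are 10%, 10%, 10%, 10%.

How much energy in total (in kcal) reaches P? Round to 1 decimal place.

Via C: 947200 × 0.1 × 0.1 × 0.1 = 947.2 kcal
Via B: 1137000 × 0.1 × 0.1 × 0.1 × 0.1 = 113.7 kcal
Total at P: 947.2 + 113.7 = 1060.9 kcal

1060.9 kcal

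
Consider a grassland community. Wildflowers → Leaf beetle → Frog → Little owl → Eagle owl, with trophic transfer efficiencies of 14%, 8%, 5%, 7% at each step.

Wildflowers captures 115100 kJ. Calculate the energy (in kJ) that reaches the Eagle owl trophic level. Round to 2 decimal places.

Leaf beetle: 115100 × 0.14 = 16114 kJ
Frog: 16114 × 0.08 = 1289.12 kJ
Little owl: 1289.12 × 0.05 = 64.456 kJ
Eagle owl: 64.456 × 0.07 = 4.51192 kJ

4.51 kJ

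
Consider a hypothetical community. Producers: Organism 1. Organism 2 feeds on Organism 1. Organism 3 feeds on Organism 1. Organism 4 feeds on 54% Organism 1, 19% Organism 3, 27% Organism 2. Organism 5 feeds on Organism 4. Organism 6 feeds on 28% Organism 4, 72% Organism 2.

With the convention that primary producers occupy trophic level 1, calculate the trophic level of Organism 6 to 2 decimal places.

Organism 2: 1 + 1 = 2
Organism 3: 1 + 1 = 2
Organism 4: 1 + (0.54×1 + 0.19×2 + 0.27×2) = 2.46
Organism 5: 1 + 2.46 = 3.46
Organism 6: 1 + (0.28×2.46 + 0.72×2) = 3.1288

3.13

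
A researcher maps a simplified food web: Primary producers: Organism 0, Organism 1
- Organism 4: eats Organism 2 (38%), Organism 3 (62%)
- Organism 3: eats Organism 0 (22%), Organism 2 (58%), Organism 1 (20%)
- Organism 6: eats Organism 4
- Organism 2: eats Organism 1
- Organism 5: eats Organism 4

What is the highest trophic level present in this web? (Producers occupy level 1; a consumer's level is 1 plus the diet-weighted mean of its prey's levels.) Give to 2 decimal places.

Organism 2: 1 + 1 = 2
Organism 3: 1 + (0.22×1 + 0.58×2 + 0.2×1) = 2.58
Organism 4: 1 + (0.38×2 + 0.62×2.58) = 3.3596
Organism 5: 1 + 3.3596 = 4.3596
Organism 6: 1 + 3.3596 = 4.3596

4.36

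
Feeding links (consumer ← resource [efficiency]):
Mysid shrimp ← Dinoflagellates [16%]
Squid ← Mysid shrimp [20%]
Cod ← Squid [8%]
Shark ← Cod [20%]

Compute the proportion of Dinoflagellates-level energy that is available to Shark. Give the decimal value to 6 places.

Product of link efficiencies: 0.16 × 0.2 × 0.08 × 0.2 = 0.000512

0.000512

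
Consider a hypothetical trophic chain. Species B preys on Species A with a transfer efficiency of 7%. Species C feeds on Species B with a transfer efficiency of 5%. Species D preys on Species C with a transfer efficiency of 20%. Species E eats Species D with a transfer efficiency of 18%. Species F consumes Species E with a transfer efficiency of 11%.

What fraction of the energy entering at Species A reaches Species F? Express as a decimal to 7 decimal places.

Product of link efficiencies: 0.07 × 0.05 × 0.2 × 0.18 × 0.11 = 0.00001386

0.0000139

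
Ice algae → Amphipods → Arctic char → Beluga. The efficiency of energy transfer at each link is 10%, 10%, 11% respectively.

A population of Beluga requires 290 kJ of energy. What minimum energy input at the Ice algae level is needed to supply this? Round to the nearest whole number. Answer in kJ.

Cumulative transfer efficiency: 0.1 × 0.1 × 0.11 = 0.0011
Ice algae energy = 290 / 0.0011 = 263636 kJ

263636 kJ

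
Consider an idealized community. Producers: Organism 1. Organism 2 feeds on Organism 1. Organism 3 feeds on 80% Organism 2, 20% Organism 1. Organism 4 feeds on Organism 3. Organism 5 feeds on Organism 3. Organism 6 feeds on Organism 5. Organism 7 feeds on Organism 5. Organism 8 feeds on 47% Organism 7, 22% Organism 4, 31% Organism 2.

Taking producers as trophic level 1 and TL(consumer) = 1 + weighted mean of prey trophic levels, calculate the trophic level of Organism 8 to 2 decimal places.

Organism 2: 1 + 1 = 2
Organism 3: 1 + (0.8×2 + 0.2×1) = 2.8
Organism 4: 1 + 2.8 = 3.8
Organism 5: 1 + 2.8 = 3.8
Organism 6: 1 + 3.8 = 4.8
Organism 7: 1 + 3.8 = 4.8
Organism 8: 1 + (0.47×4.8 + 0.22×3.8 + 0.31×2) = 4.712

4.71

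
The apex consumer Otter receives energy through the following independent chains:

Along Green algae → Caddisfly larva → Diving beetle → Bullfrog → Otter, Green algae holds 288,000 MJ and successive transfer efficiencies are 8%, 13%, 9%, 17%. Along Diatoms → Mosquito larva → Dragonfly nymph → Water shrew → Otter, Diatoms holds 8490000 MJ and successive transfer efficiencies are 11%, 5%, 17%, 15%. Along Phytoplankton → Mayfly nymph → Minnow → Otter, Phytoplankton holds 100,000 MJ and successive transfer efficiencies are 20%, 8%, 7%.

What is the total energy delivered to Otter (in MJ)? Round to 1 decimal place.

Via Green algae: 288000 × 0.08 × 0.13 × 0.09 × 0.17 = 45.82656 MJ
Via Diatoms: 8490000 × 0.11 × 0.05 × 0.17 × 0.15 = 1190.7225 MJ
Via Phytoplankton: 100000 × 0.2 × 0.08 × 0.07 = 112 MJ
Total at Otter: 45.82656 + 1190.7225 + 112 = 1348.54906 MJ

1348.5 MJ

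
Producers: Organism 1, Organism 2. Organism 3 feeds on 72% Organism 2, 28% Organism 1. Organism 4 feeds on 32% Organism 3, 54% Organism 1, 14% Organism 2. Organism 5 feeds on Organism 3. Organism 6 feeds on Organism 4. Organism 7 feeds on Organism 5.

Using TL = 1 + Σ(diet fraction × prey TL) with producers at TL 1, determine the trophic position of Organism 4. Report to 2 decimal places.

Organism 3: 1 + (0.72×1 + 0.28×1) = 2
Organism 4: 1 + (0.32×2 + 0.54×1 + 0.14×1) = 2.32
Organism 5: 1 + 2 = 3
Organism 6: 1 + 2.32 = 3.32
Organism 7: 1 + 3 = 4

2.32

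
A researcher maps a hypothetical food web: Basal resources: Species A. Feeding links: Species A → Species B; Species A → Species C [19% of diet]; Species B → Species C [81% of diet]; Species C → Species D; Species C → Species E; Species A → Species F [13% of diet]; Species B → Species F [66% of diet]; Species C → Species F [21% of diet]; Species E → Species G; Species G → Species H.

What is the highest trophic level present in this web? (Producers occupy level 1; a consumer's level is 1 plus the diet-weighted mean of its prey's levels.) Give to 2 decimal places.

Species B: 1 + 1 = 2
Species C: 1 + (0.19×1 + 0.81×2) = 2.81
Species D: 1 + 2.81 = 3.81
Species E: 1 + 2.81 = 3.81
Species F: 1 + (0.13×1 + 0.66×2 + 0.21×2.81) = 3.0401
Species G: 1 + 3.81 = 4.81
Species H: 1 + 4.81 = 5.81

5.81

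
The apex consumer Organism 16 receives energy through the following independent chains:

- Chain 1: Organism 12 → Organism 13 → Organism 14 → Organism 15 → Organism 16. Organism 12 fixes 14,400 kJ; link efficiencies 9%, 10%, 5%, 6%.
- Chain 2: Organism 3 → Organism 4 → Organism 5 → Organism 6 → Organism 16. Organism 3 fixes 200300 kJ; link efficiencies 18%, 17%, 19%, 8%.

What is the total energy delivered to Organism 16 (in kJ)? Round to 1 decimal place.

93.6 kJ

Chain 1: 14400 × 0.09 × 0.1 × 0.05 × 0.06 = 0.3888 kJ
Chain 2: 200300 × 0.18 × 0.17 × 0.19 × 0.08 = 93.163536 kJ
Total at Organism 16: 0.3888 + 93.163536 = 93.552336 kJ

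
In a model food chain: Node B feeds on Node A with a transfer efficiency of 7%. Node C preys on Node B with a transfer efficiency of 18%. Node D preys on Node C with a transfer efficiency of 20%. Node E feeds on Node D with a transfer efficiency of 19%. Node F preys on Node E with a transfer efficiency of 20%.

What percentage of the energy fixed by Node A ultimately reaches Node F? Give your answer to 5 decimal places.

0.00958%

Product of link efficiencies: 0.07 × 0.18 × 0.2 × 0.19 × 0.2 = 0.00009576
As a percentage: 0.00009576 × 100 = 0.00958%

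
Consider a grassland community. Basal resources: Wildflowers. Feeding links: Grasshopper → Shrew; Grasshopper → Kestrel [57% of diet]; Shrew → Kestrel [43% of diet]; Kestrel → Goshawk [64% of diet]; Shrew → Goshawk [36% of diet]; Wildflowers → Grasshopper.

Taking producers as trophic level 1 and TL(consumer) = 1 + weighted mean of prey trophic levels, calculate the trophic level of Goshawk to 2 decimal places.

Grasshopper: 1 + 1 = 2
Shrew: 1 + 2 = 3
Kestrel: 1 + (0.43×3 + 0.57×2) = 3.43
Goshawk: 1 + (0.36×3 + 0.64×3.43) = 4.2752

4.28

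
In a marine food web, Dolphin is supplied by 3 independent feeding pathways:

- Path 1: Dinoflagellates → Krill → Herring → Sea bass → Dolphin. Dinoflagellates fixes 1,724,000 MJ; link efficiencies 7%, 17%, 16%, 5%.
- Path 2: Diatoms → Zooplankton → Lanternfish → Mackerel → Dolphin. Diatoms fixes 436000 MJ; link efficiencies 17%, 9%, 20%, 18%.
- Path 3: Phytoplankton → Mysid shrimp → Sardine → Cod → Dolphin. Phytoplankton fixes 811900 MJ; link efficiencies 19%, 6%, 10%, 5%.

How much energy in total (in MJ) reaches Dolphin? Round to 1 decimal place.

Path 1: 1724000 × 0.07 × 0.17 × 0.16 × 0.05 = 164.1248 MJ
Path 2: 436000 × 0.17 × 0.09 × 0.2 × 0.18 = 240.1488 MJ
Path 3: 811900 × 0.19 × 0.06 × 0.1 × 0.05 = 46.2783 MJ
Total at Dolphin: 164.1248 + 240.1488 + 46.2783 = 450.5519 MJ

450.6 MJ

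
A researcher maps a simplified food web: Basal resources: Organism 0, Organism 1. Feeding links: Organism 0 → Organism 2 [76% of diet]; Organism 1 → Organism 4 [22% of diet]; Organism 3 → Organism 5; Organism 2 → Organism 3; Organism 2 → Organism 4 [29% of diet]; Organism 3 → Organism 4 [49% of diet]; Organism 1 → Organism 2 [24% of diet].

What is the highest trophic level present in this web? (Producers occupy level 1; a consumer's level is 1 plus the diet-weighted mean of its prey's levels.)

4

Organism 2: 1 + (0.76×1 + 0.24×1) = 2
Organism 3: 1 + 2 = 3
Organism 4: 1 + (0.22×1 + 0.29×2 + 0.49×3) = 3.27
Organism 5: 1 + 3 = 4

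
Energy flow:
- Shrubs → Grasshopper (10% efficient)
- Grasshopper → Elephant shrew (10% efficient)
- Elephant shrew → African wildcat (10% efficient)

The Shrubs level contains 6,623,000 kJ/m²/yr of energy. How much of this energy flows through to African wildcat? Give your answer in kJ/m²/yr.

6623 kJ/m²/yr

Grasshopper: 6623000 × 0.1 = 662300 kJ/m²/yr
Elephant shrew: 662300 × 0.1 = 66230 kJ/m²/yr
African wildcat: 66230 × 0.1 = 6623 kJ/m²/yr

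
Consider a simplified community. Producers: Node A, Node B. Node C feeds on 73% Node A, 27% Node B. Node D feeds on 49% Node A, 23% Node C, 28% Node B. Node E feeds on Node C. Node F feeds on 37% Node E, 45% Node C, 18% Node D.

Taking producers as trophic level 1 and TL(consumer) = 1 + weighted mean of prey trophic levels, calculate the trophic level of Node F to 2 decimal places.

Node C: 1 + (0.73×1 + 0.27×1) = 2
Node D: 1 + (0.49×1 + 0.23×2 + 0.28×1) = 2.23
Node E: 1 + 2 = 3
Node F: 1 + (0.37×3 + 0.45×2 + 0.18×2.23) = 3.4114

3.41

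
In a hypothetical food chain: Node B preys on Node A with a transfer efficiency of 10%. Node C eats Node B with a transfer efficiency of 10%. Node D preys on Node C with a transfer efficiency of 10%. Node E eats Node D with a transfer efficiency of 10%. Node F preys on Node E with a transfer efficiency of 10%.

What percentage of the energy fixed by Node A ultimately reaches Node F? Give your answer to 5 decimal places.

0.00100%

Product of link efficiencies: 0.1 × 0.1 × 0.1 × 0.1 × 0.1 = 0.00001
As a percentage: 0.00001 × 100 = 0.00100%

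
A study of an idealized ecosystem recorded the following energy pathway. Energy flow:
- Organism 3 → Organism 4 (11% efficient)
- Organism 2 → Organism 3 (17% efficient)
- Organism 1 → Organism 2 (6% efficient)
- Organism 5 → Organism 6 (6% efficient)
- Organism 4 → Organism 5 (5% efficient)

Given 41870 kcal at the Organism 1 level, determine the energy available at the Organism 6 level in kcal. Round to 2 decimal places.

0.14 kcal

Organism 2: 41870 × 0.06 = 2512.2 kcal
Organism 3: 2512.2 × 0.17 = 427.074 kcal
Organism 4: 427.074 × 0.11 = 46.97814 kcal
Organism 5: 46.97814 × 0.05 = 2.348907 kcal
Organism 6: 2.348907 × 0.06 = 0.14093442 kcal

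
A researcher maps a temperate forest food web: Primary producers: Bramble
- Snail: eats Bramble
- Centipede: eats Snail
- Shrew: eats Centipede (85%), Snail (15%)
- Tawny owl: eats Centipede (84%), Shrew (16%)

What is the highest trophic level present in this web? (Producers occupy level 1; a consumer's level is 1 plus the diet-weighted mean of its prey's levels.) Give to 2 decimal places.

Snail: 1 + 1 = 2
Centipede: 1 + 2 = 3
Shrew: 1 + (0.85×3 + 0.15×2) = 3.85
Tawny owl: 1 + (0.84×3 + 0.16×3.85) = 4.136

4.14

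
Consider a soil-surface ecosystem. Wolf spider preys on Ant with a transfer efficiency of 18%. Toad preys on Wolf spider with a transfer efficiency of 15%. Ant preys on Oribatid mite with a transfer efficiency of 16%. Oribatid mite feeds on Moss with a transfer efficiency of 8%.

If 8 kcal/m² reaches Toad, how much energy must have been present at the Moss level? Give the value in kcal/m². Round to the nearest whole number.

23148 kcal/m²

Cumulative transfer efficiency: 0.08 × 0.16 × 0.18 × 0.15 = 0.0003456
Moss energy = 8 / 0.0003456 = 23148 kcal/m²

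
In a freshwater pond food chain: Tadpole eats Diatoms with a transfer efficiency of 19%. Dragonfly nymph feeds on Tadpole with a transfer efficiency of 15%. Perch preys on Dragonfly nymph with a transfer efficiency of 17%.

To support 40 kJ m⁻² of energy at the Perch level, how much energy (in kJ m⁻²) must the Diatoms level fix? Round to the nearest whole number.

Cumulative transfer efficiency: 0.19 × 0.15 × 0.17 = 0.004845
Diatoms energy = 40 / 0.004845 = 8256 kJ m⁻²

8256 kJ m⁻²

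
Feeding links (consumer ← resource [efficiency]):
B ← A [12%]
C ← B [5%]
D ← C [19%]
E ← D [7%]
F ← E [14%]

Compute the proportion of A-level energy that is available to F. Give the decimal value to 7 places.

0.0000112

Product of link efficiencies: 0.12 × 0.05 × 0.19 × 0.07 × 0.14 = 0.000011172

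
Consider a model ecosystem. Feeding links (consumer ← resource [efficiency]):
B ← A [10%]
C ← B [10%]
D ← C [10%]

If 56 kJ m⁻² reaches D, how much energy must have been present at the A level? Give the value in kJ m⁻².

Cumulative transfer efficiency: 0.1 × 0.1 × 0.1 = 0.001
A energy = 56 / 0.001 = 56000 kJ m⁻²

56000 kJ m⁻²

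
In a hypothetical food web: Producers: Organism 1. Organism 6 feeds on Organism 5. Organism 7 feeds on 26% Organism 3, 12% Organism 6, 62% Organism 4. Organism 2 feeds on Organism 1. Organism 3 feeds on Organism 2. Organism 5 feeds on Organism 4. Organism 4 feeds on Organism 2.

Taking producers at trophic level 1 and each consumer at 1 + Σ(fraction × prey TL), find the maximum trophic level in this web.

Organism 2: 1 + 1 = 2
Organism 3: 1 + 2 = 3
Organism 4: 1 + 2 = 3
Organism 5: 1 + 3 = 4
Organism 6: 1 + 4 = 5
Organism 7: 1 + (0.26×3 + 0.12×5 + 0.62×3) = 4.24

5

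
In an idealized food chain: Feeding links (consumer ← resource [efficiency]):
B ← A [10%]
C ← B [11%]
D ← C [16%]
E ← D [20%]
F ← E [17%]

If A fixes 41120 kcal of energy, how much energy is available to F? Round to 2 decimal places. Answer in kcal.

2.46 kcal

B: 41120 × 0.1 = 4112 kcal
C: 4112 × 0.11 = 452.32 kcal
D: 452.32 × 0.16 = 72.3712 kcal
E: 72.3712 × 0.2 = 14.47424 kcal
F: 14.47424 × 0.17 = 2.4606208 kcal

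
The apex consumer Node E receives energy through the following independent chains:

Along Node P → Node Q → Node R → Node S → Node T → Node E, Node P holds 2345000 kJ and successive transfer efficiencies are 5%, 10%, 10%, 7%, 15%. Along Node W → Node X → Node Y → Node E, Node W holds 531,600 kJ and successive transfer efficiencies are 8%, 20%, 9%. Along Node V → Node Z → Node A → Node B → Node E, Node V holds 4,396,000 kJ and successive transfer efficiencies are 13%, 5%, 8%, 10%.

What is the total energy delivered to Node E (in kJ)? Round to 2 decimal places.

Via Node P: 2345000 × 0.05 × 0.1 × 0.1 × 0.07 × 0.15 = 12.31125 kJ
Via Node W: 531600 × 0.08 × 0.2 × 0.09 = 765.504 kJ
Via Node V: 4396000 × 0.13 × 0.05 × 0.08 × 0.1 = 228.592 kJ
Total at Node E: 12.31125 + 765.504 + 228.592 = 1006.40725 kJ

1006.41 kJ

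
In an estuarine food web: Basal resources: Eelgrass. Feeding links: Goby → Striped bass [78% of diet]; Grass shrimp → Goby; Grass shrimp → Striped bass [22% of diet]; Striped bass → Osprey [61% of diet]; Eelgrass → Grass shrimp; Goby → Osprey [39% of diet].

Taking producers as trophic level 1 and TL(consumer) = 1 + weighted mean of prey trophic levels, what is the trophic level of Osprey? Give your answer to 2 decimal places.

4.48

Grass shrimp: 1 + 1 = 2
Goby: 1 + 2 = 3
Striped bass: 1 + (0.22×2 + 0.78×3) = 3.78
Osprey: 1 + (0.61×3.78 + 0.39×3) = 4.4758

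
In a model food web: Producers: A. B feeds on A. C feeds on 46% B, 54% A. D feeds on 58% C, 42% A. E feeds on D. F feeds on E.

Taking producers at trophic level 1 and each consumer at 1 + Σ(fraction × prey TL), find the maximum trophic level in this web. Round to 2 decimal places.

B: 1 + 1 = 2
C: 1 + (0.46×2 + 0.54×1) = 2.46
D: 1 + (0.58×2.46 + 0.42×1) = 2.8468
E: 1 + 2.8468 = 3.8468
F: 1 + 3.8468 = 4.8468

4.85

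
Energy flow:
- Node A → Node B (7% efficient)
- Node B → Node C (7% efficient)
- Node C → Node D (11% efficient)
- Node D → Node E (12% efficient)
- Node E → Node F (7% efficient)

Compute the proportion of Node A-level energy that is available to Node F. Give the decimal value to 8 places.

Product of link efficiencies: 0.07 × 0.07 × 0.11 × 0.12 × 0.07 = 0.0000045276

0.00000453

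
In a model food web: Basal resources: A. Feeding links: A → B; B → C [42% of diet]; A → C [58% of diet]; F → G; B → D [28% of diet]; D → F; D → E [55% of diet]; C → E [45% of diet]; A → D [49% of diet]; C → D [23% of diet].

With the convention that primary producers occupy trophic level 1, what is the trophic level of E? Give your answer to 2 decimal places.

B: 1 + 1 = 2
C: 1 + (0.42×2 + 0.58×1) = 2.42
D: 1 + (0.23×2.42 + 0.49×1 + 0.28×2) = 2.6066
E: 1 + (0.45×2.42 + 0.55×2.6066) = 3.52263
F: 1 + 2.6066 = 3.6066
G: 1 + 3.6066 = 4.6066

3.52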